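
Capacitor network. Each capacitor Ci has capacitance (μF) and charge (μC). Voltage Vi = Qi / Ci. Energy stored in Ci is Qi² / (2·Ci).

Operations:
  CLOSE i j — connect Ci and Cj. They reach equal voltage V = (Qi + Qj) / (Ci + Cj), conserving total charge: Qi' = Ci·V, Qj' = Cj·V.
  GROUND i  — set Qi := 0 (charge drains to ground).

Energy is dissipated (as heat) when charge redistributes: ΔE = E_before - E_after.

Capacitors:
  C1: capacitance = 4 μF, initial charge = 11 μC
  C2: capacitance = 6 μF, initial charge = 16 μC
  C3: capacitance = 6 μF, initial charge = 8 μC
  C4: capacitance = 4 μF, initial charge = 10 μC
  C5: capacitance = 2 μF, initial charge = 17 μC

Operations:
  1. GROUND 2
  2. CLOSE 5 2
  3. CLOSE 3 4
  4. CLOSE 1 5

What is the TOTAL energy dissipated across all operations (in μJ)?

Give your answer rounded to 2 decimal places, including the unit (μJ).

Answer: 77.41 μJ

Derivation:
Initial: C1(4μF, Q=11μC, V=2.75V), C2(6μF, Q=16μC, V=2.67V), C3(6μF, Q=8μC, V=1.33V), C4(4μF, Q=10μC, V=2.50V), C5(2μF, Q=17μC, V=8.50V)
Op 1: GROUND 2: Q2=0; energy lost=21.333
Op 2: CLOSE 5-2: Q_total=17.00, C_total=8.00, V=2.12; Q5=4.25, Q2=12.75; dissipated=54.188
Op 3: CLOSE 3-4: Q_total=18.00, C_total=10.00, V=1.80; Q3=10.80, Q4=7.20; dissipated=1.633
Op 4: CLOSE 1-5: Q_total=15.25, C_total=6.00, V=2.54; Q1=10.17, Q5=5.08; dissipated=0.260
Total dissipated: 77.415 μJ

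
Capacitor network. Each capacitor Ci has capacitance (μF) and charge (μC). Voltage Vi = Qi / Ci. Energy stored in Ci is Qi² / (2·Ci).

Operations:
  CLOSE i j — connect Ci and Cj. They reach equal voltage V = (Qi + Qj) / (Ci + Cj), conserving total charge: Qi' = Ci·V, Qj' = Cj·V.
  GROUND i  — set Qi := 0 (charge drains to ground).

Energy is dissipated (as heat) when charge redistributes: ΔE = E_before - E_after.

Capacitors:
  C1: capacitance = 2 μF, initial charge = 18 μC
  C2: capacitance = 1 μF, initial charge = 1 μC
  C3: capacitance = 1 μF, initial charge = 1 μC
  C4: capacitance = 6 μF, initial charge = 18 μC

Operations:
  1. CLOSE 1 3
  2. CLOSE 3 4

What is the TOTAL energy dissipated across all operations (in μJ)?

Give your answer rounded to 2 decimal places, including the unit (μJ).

Answer: 26.10 μJ

Derivation:
Initial: C1(2μF, Q=18μC, V=9.00V), C2(1μF, Q=1μC, V=1.00V), C3(1μF, Q=1μC, V=1.00V), C4(6μF, Q=18μC, V=3.00V)
Op 1: CLOSE 1-3: Q_total=19.00, C_total=3.00, V=6.33; Q1=12.67, Q3=6.33; dissipated=21.333
Op 2: CLOSE 3-4: Q_total=24.33, C_total=7.00, V=3.48; Q3=3.48, Q4=20.86; dissipated=4.762
Total dissipated: 26.095 μJ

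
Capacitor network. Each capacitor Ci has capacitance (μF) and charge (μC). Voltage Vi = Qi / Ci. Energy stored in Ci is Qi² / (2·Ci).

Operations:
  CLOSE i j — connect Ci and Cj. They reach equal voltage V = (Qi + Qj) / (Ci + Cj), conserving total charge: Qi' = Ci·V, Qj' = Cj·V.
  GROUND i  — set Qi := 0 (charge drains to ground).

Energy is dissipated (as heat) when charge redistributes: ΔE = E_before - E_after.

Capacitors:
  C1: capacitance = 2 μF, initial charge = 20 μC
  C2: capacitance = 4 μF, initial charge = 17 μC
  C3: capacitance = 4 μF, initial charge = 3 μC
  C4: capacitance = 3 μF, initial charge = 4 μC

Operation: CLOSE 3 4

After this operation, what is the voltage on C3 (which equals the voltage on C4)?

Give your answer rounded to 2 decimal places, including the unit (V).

Answer: 1.00 V

Derivation:
Initial: C1(2μF, Q=20μC, V=10.00V), C2(4μF, Q=17μC, V=4.25V), C3(4μF, Q=3μC, V=0.75V), C4(3μF, Q=4μC, V=1.33V)
Op 1: CLOSE 3-4: Q_total=7.00, C_total=7.00, V=1.00; Q3=4.00, Q4=3.00; dissipated=0.292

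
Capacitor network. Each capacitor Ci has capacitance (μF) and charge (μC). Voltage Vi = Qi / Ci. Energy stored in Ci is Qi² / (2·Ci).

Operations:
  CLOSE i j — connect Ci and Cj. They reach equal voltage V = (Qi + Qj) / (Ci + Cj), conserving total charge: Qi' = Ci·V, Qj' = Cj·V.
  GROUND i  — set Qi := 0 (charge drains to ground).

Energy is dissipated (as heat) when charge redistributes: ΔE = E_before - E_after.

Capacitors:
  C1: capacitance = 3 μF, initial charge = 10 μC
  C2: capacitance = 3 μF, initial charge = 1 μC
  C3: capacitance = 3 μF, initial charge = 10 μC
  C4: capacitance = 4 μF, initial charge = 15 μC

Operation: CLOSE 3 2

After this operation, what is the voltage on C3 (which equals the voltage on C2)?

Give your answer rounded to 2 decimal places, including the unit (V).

Answer: 1.83 V

Derivation:
Initial: C1(3μF, Q=10μC, V=3.33V), C2(3μF, Q=1μC, V=0.33V), C3(3μF, Q=10μC, V=3.33V), C4(4μF, Q=15μC, V=3.75V)
Op 1: CLOSE 3-2: Q_total=11.00, C_total=6.00, V=1.83; Q3=5.50, Q2=5.50; dissipated=6.750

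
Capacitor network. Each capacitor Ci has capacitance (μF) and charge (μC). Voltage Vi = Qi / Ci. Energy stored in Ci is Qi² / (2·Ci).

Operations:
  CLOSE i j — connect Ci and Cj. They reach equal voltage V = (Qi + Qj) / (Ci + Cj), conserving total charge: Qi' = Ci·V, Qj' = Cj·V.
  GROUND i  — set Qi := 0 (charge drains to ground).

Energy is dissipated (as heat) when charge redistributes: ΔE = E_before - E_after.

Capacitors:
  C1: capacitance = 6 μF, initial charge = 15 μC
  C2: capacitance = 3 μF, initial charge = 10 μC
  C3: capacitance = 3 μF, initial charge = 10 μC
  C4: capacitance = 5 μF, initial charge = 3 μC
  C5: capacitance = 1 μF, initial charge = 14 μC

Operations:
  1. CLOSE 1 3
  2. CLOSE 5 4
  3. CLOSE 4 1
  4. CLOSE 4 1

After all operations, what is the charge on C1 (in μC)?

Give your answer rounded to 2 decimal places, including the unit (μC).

Answer: 16.82 μC

Derivation:
Initial: C1(6μF, Q=15μC, V=2.50V), C2(3μF, Q=10μC, V=3.33V), C3(3μF, Q=10μC, V=3.33V), C4(5μF, Q=3μC, V=0.60V), C5(1μF, Q=14μC, V=14.00V)
Op 1: CLOSE 1-3: Q_total=25.00, C_total=9.00, V=2.78; Q1=16.67, Q3=8.33; dissipated=0.694
Op 2: CLOSE 5-4: Q_total=17.00, C_total=6.00, V=2.83; Q5=2.83, Q4=14.17; dissipated=74.817
Op 3: CLOSE 4-1: Q_total=30.83, C_total=11.00, V=2.80; Q4=14.02, Q1=16.82; dissipated=0.004
Op 4: CLOSE 4-1: Q_total=30.83, C_total=11.00, V=2.80; Q4=14.02, Q1=16.82; dissipated=0.000
Final charges: Q1=16.82, Q2=10.00, Q3=8.33, Q4=14.02, Q5=2.83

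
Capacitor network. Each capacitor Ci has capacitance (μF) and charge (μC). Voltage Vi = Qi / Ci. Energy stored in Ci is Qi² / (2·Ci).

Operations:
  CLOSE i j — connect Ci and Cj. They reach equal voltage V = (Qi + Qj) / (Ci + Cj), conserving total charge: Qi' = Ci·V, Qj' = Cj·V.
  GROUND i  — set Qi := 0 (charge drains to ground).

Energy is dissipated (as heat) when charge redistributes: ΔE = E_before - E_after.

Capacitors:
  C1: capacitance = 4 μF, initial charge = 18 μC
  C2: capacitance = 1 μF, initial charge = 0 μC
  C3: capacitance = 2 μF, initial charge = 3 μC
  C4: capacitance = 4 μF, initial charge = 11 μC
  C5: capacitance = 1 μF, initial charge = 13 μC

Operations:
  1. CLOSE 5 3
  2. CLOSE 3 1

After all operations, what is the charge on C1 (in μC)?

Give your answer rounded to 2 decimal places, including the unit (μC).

Answer: 19.11 μC

Derivation:
Initial: C1(4μF, Q=18μC, V=4.50V), C2(1μF, Q=0μC, V=0.00V), C3(2μF, Q=3μC, V=1.50V), C4(4μF, Q=11μC, V=2.75V), C5(1μF, Q=13μC, V=13.00V)
Op 1: CLOSE 5-3: Q_total=16.00, C_total=3.00, V=5.33; Q5=5.33, Q3=10.67; dissipated=44.083
Op 2: CLOSE 3-1: Q_total=28.67, C_total=6.00, V=4.78; Q3=9.56, Q1=19.11; dissipated=0.463
Final charges: Q1=19.11, Q2=0.00, Q3=9.56, Q4=11.00, Q5=5.33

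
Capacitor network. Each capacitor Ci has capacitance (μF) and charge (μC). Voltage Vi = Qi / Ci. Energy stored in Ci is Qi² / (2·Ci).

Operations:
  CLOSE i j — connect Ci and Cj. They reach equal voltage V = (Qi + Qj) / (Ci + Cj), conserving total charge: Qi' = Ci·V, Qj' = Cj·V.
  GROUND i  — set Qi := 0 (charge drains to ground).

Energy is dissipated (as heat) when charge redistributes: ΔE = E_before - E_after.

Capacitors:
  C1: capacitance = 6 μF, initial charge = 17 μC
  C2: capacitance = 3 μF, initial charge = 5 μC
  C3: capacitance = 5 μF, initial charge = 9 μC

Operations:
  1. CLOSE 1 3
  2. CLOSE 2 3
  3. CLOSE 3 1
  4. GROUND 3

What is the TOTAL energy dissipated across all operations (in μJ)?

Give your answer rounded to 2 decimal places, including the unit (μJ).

Answer: 14.60 μJ

Derivation:
Initial: C1(6μF, Q=17μC, V=2.83V), C2(3μF, Q=5μC, V=1.67V), C3(5μF, Q=9μC, V=1.80V)
Op 1: CLOSE 1-3: Q_total=26.00, C_total=11.00, V=2.36; Q1=14.18, Q3=11.82; dissipated=1.456
Op 2: CLOSE 2-3: Q_total=16.82, C_total=8.00, V=2.10; Q2=6.31, Q3=10.51; dissipated=0.455
Op 3: CLOSE 3-1: Q_total=24.69, C_total=11.00, V=2.24; Q3=11.22, Q1=13.47; dissipated=0.093
Op 4: GROUND 3: Q3=0; energy lost=12.598
Total dissipated: 14.603 μJ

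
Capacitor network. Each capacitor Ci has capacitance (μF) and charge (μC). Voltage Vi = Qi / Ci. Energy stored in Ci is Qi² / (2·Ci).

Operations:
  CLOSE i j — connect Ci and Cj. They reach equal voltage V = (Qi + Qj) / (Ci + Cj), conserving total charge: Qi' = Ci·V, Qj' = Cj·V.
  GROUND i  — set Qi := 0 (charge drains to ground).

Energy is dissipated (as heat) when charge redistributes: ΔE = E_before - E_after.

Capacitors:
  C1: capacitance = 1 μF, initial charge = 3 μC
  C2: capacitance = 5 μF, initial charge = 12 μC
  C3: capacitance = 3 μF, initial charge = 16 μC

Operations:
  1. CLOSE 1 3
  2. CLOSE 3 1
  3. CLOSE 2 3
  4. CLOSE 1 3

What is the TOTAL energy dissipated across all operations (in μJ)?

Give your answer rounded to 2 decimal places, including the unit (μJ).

Answer: 8.03 μJ

Derivation:
Initial: C1(1μF, Q=3μC, V=3.00V), C2(5μF, Q=12μC, V=2.40V), C3(3μF, Q=16μC, V=5.33V)
Op 1: CLOSE 1-3: Q_total=19.00, C_total=4.00, V=4.75; Q1=4.75, Q3=14.25; dissipated=2.042
Op 2: CLOSE 3-1: Q_total=19.00, C_total=4.00, V=4.75; Q3=14.25, Q1=4.75; dissipated=0.000
Op 3: CLOSE 2-3: Q_total=26.25, C_total=8.00, V=3.28; Q2=16.41, Q3=9.84; dissipated=5.177
Op 4: CLOSE 1-3: Q_total=14.59, C_total=4.00, V=3.65; Q1=3.65, Q3=10.95; dissipated=0.809
Total dissipated: 8.028 μJ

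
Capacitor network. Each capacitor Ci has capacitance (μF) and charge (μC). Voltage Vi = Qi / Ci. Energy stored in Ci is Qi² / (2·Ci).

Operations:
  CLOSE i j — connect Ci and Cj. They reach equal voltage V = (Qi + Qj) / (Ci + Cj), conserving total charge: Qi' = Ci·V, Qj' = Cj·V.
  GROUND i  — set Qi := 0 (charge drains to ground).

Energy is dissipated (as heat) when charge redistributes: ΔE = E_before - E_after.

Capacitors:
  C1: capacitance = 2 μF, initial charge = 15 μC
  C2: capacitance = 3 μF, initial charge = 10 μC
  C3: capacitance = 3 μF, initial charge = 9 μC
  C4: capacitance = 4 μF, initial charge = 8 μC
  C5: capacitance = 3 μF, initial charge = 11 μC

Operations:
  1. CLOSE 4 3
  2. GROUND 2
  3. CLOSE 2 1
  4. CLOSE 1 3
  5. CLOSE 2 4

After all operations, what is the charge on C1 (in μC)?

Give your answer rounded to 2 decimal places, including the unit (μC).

Initial: C1(2μF, Q=15μC, V=7.50V), C2(3μF, Q=10μC, V=3.33V), C3(3μF, Q=9μC, V=3.00V), C4(4μF, Q=8μC, V=2.00V), C5(3μF, Q=11μC, V=3.67V)
Op 1: CLOSE 4-3: Q_total=17.00, C_total=7.00, V=2.43; Q4=9.71, Q3=7.29; dissipated=0.857
Op 2: GROUND 2: Q2=0; energy lost=16.667
Op 3: CLOSE 2-1: Q_total=15.00, C_total=5.00, V=3.00; Q2=9.00, Q1=6.00; dissipated=33.750
Op 4: CLOSE 1-3: Q_total=13.29, C_total=5.00, V=2.66; Q1=5.31, Q3=7.97; dissipated=0.196
Op 5: CLOSE 2-4: Q_total=18.71, C_total=7.00, V=2.67; Q2=8.02, Q4=10.69; dissipated=0.280
Final charges: Q1=5.31, Q2=8.02, Q3=7.97, Q4=10.69, Q5=11.00

Answer: 5.31 μC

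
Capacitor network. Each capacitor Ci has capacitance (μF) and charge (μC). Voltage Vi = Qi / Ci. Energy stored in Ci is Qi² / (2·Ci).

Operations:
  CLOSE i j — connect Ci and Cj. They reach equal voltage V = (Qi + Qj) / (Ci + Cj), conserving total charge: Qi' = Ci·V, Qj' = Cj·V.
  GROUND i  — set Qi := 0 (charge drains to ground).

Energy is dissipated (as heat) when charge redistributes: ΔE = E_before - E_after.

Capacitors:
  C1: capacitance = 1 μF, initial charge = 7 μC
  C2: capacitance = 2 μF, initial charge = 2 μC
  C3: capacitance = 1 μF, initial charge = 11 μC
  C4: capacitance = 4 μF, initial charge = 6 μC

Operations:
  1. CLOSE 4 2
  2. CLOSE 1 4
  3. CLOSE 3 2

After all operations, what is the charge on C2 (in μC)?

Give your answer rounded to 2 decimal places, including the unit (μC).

Answer: 9.11 μC

Derivation:
Initial: C1(1μF, Q=7μC, V=7.00V), C2(2μF, Q=2μC, V=1.00V), C3(1μF, Q=11μC, V=11.00V), C4(4μF, Q=6μC, V=1.50V)
Op 1: CLOSE 4-2: Q_total=8.00, C_total=6.00, V=1.33; Q4=5.33, Q2=2.67; dissipated=0.167
Op 2: CLOSE 1-4: Q_total=12.33, C_total=5.00, V=2.47; Q1=2.47, Q4=9.87; dissipated=12.844
Op 3: CLOSE 3-2: Q_total=13.67, C_total=3.00, V=4.56; Q3=4.56, Q2=9.11; dissipated=31.148
Final charges: Q1=2.47, Q2=9.11, Q3=4.56, Q4=9.87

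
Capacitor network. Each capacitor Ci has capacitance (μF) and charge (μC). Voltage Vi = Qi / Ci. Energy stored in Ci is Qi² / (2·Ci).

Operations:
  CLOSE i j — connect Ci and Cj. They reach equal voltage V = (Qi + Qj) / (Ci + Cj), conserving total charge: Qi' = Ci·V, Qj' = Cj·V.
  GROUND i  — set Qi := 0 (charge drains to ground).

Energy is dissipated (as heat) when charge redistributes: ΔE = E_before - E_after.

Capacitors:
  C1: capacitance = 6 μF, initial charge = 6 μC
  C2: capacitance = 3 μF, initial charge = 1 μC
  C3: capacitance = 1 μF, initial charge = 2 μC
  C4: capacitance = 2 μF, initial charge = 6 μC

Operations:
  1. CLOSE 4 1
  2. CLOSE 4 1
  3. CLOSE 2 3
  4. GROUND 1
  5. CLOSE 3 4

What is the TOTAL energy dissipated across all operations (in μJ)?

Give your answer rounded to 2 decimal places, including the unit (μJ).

Initial: C1(6μF, Q=6μC, V=1.00V), C2(3μF, Q=1μC, V=0.33V), C3(1μF, Q=2μC, V=2.00V), C4(2μF, Q=6μC, V=3.00V)
Op 1: CLOSE 4-1: Q_total=12.00, C_total=8.00, V=1.50; Q4=3.00, Q1=9.00; dissipated=3.000
Op 2: CLOSE 4-1: Q_total=12.00, C_total=8.00, V=1.50; Q4=3.00, Q1=9.00; dissipated=0.000
Op 3: CLOSE 2-3: Q_total=3.00, C_total=4.00, V=0.75; Q2=2.25, Q3=0.75; dissipated=1.042
Op 4: GROUND 1: Q1=0; energy lost=6.750
Op 5: CLOSE 3-4: Q_total=3.75, C_total=3.00, V=1.25; Q3=1.25, Q4=2.50; dissipated=0.188
Total dissipated: 10.979 μJ

Answer: 10.98 μJ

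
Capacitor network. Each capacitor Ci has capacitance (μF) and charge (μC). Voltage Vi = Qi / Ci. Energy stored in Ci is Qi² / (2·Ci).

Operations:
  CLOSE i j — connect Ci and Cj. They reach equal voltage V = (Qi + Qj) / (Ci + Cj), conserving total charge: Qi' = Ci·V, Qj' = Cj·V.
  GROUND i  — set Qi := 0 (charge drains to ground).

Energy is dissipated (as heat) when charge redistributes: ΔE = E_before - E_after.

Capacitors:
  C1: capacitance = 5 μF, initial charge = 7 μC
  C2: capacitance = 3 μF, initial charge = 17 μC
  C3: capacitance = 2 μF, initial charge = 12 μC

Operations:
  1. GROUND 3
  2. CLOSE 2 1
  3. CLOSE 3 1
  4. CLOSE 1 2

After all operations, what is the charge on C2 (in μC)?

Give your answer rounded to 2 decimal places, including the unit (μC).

Answer: 7.39 μC

Derivation:
Initial: C1(5μF, Q=7μC, V=1.40V), C2(3μF, Q=17μC, V=5.67V), C3(2μF, Q=12μC, V=6.00V)
Op 1: GROUND 3: Q3=0; energy lost=36.000
Op 2: CLOSE 2-1: Q_total=24.00, C_total=8.00, V=3.00; Q2=9.00, Q1=15.00; dissipated=17.067
Op 3: CLOSE 3-1: Q_total=15.00, C_total=7.00, V=2.14; Q3=4.29, Q1=10.71; dissipated=6.429
Op 4: CLOSE 1-2: Q_total=19.71, C_total=8.00, V=2.46; Q1=12.32, Q2=7.39; dissipated=0.689
Final charges: Q1=12.32, Q2=7.39, Q3=4.29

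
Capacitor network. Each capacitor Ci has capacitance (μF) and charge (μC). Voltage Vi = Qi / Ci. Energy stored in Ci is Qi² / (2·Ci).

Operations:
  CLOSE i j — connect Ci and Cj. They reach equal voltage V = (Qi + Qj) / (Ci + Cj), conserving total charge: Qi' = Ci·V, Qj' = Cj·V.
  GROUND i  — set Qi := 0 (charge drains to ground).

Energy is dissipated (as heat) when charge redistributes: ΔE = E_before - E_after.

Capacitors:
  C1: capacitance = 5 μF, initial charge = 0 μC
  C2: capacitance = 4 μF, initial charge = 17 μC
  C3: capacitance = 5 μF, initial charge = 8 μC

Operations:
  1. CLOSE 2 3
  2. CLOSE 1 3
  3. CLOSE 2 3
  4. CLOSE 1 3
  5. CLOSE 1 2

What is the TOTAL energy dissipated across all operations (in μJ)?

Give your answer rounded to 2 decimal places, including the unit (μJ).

Initial: C1(5μF, Q=0μC, V=0.00V), C2(4μF, Q=17μC, V=4.25V), C3(5μF, Q=8μC, V=1.60V)
Op 1: CLOSE 2-3: Q_total=25.00, C_total=9.00, V=2.78; Q2=11.11, Q3=13.89; dissipated=7.803
Op 2: CLOSE 1-3: Q_total=13.89, C_total=10.00, V=1.39; Q1=6.94, Q3=6.94; dissipated=9.645
Op 3: CLOSE 2-3: Q_total=18.06, C_total=9.00, V=2.01; Q2=8.02, Q3=10.03; dissipated=2.143
Op 4: CLOSE 1-3: Q_total=16.98, C_total=10.00, V=1.70; Q1=8.49, Q3=8.49; dissipated=0.476
Op 5: CLOSE 1-2: Q_total=16.51, C_total=9.00, V=1.83; Q1=9.17, Q2=7.34; dissipated=0.106
Total dissipated: 20.173 μJ

Answer: 20.17 μJ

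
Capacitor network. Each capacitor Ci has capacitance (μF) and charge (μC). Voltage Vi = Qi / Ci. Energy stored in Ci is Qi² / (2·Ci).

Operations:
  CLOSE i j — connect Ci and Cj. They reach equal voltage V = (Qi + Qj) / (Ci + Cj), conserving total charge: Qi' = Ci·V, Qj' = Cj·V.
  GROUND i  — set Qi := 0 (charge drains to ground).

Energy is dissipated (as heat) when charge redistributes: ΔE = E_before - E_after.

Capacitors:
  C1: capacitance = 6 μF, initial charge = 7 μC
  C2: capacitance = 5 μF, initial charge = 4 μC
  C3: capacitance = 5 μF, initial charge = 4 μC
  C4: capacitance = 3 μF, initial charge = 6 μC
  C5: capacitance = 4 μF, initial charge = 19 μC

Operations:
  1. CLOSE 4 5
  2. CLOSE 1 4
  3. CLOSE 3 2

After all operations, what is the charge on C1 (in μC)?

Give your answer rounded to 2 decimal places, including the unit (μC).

Initial: C1(6μF, Q=7μC, V=1.17V), C2(5μF, Q=4μC, V=0.80V), C3(5μF, Q=4μC, V=0.80V), C4(3μF, Q=6μC, V=2.00V), C5(4μF, Q=19μC, V=4.75V)
Op 1: CLOSE 4-5: Q_total=25.00, C_total=7.00, V=3.57; Q4=10.71, Q5=14.29; dissipated=6.482
Op 2: CLOSE 1-4: Q_total=17.71, C_total=9.00, V=1.97; Q1=11.81, Q4=5.90; dissipated=5.783
Op 3: CLOSE 3-2: Q_total=8.00, C_total=10.00, V=0.80; Q3=4.00, Q2=4.00; dissipated=0.000
Final charges: Q1=11.81, Q2=4.00, Q3=4.00, Q4=5.90, Q5=14.29

Answer: 11.81 μC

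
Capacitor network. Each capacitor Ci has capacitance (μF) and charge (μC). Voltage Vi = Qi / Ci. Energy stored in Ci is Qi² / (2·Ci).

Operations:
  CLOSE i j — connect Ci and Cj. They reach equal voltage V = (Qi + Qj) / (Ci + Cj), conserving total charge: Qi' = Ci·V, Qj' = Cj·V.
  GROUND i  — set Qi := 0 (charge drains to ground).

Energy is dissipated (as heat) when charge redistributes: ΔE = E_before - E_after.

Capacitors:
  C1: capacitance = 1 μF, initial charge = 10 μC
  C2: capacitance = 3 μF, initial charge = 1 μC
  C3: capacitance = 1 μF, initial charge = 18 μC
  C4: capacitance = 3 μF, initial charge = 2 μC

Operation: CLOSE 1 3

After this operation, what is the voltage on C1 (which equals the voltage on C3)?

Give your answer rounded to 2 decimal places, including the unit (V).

Initial: C1(1μF, Q=10μC, V=10.00V), C2(3μF, Q=1μC, V=0.33V), C3(1μF, Q=18μC, V=18.00V), C4(3μF, Q=2μC, V=0.67V)
Op 1: CLOSE 1-3: Q_total=28.00, C_total=2.00, V=14.00; Q1=14.00, Q3=14.00; dissipated=16.000

Answer: 14.00 V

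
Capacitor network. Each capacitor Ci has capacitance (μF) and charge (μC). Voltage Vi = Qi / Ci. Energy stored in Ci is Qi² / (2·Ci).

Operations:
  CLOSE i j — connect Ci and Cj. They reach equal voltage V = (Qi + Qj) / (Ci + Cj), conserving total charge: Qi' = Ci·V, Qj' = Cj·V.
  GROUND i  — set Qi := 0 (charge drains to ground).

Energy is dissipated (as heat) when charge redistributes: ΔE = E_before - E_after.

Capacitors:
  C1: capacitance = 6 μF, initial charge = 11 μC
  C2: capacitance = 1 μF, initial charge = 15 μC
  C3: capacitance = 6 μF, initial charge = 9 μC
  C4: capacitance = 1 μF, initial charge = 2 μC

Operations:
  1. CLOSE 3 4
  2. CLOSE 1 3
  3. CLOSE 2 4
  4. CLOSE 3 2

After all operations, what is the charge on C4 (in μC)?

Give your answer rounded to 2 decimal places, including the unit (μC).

Initial: C1(6μF, Q=11μC, V=1.83V), C2(1μF, Q=15μC, V=15.00V), C3(6μF, Q=9μC, V=1.50V), C4(1μF, Q=2μC, V=2.00V)
Op 1: CLOSE 3-4: Q_total=11.00, C_total=7.00, V=1.57; Q3=9.43, Q4=1.57; dissipated=0.107
Op 2: CLOSE 1-3: Q_total=20.43, C_total=12.00, V=1.70; Q1=10.21, Q3=10.21; dissipated=0.103
Op 3: CLOSE 2-4: Q_total=16.57, C_total=2.00, V=8.29; Q2=8.29, Q4=8.29; dissipated=45.082
Op 4: CLOSE 3-2: Q_total=18.50, C_total=7.00, V=2.64; Q3=15.86, Q2=2.64; dissipated=18.574
Final charges: Q1=10.21, Q2=2.64, Q3=15.86, Q4=8.29

Answer: 8.29 μC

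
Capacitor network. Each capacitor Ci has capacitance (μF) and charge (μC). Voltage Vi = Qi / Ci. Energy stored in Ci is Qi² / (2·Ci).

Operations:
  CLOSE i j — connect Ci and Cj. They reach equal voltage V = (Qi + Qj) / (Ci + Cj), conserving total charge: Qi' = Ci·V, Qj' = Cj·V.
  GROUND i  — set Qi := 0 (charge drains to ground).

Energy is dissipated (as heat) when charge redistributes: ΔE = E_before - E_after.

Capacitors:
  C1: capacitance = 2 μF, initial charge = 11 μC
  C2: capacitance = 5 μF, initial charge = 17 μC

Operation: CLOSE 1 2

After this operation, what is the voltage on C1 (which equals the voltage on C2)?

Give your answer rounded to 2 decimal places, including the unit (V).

Initial: C1(2μF, Q=11μC, V=5.50V), C2(5μF, Q=17μC, V=3.40V)
Op 1: CLOSE 1-2: Q_total=28.00, C_total=7.00, V=4.00; Q1=8.00, Q2=20.00; dissipated=3.150

Answer: 4.00 V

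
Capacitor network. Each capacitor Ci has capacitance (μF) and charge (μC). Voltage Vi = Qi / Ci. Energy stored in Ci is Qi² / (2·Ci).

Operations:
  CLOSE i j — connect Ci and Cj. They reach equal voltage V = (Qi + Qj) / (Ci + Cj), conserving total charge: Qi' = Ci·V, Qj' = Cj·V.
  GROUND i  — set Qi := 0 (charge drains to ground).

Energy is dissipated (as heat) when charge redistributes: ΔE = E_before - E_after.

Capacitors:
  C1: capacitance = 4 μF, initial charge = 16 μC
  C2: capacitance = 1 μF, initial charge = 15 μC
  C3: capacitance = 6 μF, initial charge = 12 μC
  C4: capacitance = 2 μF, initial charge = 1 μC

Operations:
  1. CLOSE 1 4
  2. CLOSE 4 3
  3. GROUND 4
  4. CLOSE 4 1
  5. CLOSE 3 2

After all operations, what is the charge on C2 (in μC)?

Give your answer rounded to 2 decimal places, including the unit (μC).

Initial: C1(4μF, Q=16μC, V=4.00V), C2(1μF, Q=15μC, V=15.00V), C3(6μF, Q=12μC, V=2.00V), C4(2μF, Q=1μC, V=0.50V)
Op 1: CLOSE 1-4: Q_total=17.00, C_total=6.00, V=2.83; Q1=11.33, Q4=5.67; dissipated=8.167
Op 2: CLOSE 4-3: Q_total=17.67, C_total=8.00, V=2.21; Q4=4.42, Q3=13.25; dissipated=0.521
Op 3: GROUND 4: Q4=0; energy lost=4.877
Op 4: CLOSE 4-1: Q_total=11.33, C_total=6.00, V=1.89; Q4=3.78, Q1=7.56; dissipated=5.352
Op 5: CLOSE 3-2: Q_total=28.25, C_total=7.00, V=4.04; Q3=24.21, Q2=4.04; dissipated=70.126
Final charges: Q1=7.56, Q2=4.04, Q3=24.21, Q4=3.78

Answer: 4.04 μC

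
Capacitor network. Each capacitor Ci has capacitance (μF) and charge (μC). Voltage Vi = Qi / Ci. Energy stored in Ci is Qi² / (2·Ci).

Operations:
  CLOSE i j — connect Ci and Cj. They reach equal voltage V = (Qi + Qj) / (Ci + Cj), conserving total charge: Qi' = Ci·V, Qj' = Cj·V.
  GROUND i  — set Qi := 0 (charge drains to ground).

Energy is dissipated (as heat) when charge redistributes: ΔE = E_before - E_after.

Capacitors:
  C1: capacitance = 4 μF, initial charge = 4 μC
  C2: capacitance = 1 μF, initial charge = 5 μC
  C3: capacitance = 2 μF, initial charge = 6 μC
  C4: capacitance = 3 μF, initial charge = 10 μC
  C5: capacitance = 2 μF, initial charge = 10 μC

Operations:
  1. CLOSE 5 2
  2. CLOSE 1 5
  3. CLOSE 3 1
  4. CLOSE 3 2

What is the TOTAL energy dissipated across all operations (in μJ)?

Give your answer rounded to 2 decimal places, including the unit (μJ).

Initial: C1(4μF, Q=4μC, V=1.00V), C2(1μF, Q=5μC, V=5.00V), C3(2μF, Q=6μC, V=3.00V), C4(3μF, Q=10μC, V=3.33V), C5(2μF, Q=10μC, V=5.00V)
Op 1: CLOSE 5-2: Q_total=15.00, C_total=3.00, V=5.00; Q5=10.00, Q2=5.00; dissipated=0.000
Op 2: CLOSE 1-5: Q_total=14.00, C_total=6.00, V=2.33; Q1=9.33, Q5=4.67; dissipated=10.667
Op 3: CLOSE 3-1: Q_total=15.33, C_total=6.00, V=2.56; Q3=5.11, Q1=10.22; dissipated=0.296
Op 4: CLOSE 3-2: Q_total=10.11, C_total=3.00, V=3.37; Q3=6.74, Q2=3.37; dissipated=1.992
Total dissipated: 12.955 μJ

Answer: 12.95 μJ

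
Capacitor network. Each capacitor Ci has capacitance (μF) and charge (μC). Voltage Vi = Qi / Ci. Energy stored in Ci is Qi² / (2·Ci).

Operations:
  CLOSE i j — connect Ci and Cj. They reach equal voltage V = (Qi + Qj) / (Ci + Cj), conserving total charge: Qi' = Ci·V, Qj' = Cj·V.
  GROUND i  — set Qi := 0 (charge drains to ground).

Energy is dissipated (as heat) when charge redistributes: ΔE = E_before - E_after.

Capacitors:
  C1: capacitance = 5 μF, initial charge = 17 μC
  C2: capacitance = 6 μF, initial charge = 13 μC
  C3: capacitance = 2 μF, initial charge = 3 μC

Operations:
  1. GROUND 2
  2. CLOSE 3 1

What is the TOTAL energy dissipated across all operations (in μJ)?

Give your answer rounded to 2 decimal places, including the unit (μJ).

Answer: 16.66 μJ

Derivation:
Initial: C1(5μF, Q=17μC, V=3.40V), C2(6μF, Q=13μC, V=2.17V), C3(2μF, Q=3μC, V=1.50V)
Op 1: GROUND 2: Q2=0; energy lost=14.083
Op 2: CLOSE 3-1: Q_total=20.00, C_total=7.00, V=2.86; Q3=5.71, Q1=14.29; dissipated=2.579
Total dissipated: 16.662 μJ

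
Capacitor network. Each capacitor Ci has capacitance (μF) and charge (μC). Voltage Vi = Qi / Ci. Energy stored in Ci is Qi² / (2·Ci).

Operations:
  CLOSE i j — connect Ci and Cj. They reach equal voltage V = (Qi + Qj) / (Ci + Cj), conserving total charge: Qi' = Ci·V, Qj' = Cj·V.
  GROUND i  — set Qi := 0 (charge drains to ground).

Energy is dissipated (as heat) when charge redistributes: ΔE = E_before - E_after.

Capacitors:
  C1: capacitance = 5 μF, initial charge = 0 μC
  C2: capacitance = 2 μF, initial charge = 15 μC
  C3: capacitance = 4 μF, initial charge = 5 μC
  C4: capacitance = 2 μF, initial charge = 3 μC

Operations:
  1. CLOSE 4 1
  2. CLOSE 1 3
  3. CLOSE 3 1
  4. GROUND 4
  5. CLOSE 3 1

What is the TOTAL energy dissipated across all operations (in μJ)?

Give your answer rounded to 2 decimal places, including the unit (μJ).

Initial: C1(5μF, Q=0μC, V=0.00V), C2(2μF, Q=15μC, V=7.50V), C3(4μF, Q=5μC, V=1.25V), C4(2μF, Q=3μC, V=1.50V)
Op 1: CLOSE 4-1: Q_total=3.00, C_total=7.00, V=0.43; Q4=0.86, Q1=2.14; dissipated=1.607
Op 2: CLOSE 1-3: Q_total=7.14, C_total=9.00, V=0.79; Q1=3.97, Q3=3.17; dissipated=0.750
Op 3: CLOSE 3-1: Q_total=7.14, C_total=9.00, V=0.79; Q3=3.17, Q1=3.97; dissipated=0.000
Op 4: GROUND 4: Q4=0; energy lost=0.184
Op 5: CLOSE 3-1: Q_total=7.14, C_total=9.00, V=0.79; Q3=3.17, Q1=3.97; dissipated=0.000
Total dissipated: 2.541 μJ

Answer: 2.54 μJ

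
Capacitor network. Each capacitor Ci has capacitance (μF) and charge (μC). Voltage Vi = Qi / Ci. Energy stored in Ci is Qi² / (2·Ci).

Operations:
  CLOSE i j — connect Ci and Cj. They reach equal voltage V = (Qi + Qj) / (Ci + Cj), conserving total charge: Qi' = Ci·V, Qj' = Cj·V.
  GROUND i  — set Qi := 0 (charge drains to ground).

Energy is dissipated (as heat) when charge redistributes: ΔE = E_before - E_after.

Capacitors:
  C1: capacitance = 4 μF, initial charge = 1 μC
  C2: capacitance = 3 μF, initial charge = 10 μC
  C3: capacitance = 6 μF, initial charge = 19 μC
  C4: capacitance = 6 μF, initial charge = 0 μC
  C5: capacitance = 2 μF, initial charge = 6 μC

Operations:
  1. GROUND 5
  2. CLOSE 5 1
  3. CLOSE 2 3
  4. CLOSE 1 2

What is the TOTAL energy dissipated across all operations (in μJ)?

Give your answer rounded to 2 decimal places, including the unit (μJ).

Initial: C1(4μF, Q=1μC, V=0.25V), C2(3μF, Q=10μC, V=3.33V), C3(6μF, Q=19μC, V=3.17V), C4(6μF, Q=0μC, V=0.00V), C5(2μF, Q=6μC, V=3.00V)
Op 1: GROUND 5: Q5=0; energy lost=9.000
Op 2: CLOSE 5-1: Q_total=1.00, C_total=6.00, V=0.17; Q5=0.33, Q1=0.67; dissipated=0.042
Op 3: CLOSE 2-3: Q_total=29.00, C_total=9.00, V=3.22; Q2=9.67, Q3=19.33; dissipated=0.028
Op 4: CLOSE 1-2: Q_total=10.33, C_total=7.00, V=1.48; Q1=5.90, Q2=4.43; dissipated=8.003
Total dissipated: 17.072 μJ

Answer: 17.07 μJ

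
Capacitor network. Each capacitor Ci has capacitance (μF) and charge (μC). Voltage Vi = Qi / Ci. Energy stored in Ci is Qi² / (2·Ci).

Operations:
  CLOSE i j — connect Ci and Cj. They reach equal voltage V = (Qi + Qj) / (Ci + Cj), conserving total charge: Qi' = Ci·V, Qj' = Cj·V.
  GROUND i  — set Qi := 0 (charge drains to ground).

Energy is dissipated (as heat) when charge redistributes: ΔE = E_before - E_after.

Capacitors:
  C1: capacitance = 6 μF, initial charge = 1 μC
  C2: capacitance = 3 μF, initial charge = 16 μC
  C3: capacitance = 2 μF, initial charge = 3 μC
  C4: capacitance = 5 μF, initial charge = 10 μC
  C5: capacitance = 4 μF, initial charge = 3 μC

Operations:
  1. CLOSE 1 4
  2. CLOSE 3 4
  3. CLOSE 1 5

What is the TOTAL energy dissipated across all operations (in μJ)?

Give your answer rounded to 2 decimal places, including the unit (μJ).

Initial: C1(6μF, Q=1μC, V=0.17V), C2(3μF, Q=16μC, V=5.33V), C3(2μF, Q=3μC, V=1.50V), C4(5μF, Q=10μC, V=2.00V), C5(4μF, Q=3μC, V=0.75V)
Op 1: CLOSE 1-4: Q_total=11.00, C_total=11.00, V=1.00; Q1=6.00, Q4=5.00; dissipated=4.583
Op 2: CLOSE 3-4: Q_total=8.00, C_total=7.00, V=1.14; Q3=2.29, Q4=5.71; dissipated=0.179
Op 3: CLOSE 1-5: Q_total=9.00, C_total=10.00, V=0.90; Q1=5.40, Q5=3.60; dissipated=0.075
Total dissipated: 4.837 μJ

Answer: 4.84 μJ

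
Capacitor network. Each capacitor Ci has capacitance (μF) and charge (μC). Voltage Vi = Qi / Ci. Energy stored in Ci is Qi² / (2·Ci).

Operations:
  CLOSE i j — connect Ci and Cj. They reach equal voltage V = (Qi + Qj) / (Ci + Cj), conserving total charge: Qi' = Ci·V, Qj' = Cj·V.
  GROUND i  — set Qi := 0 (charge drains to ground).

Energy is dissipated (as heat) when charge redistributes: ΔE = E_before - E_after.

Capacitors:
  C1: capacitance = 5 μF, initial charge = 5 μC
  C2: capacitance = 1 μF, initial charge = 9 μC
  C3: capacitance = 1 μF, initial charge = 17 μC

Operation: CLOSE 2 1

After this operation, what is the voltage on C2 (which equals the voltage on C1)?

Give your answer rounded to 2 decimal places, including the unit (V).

Answer: 2.33 V

Derivation:
Initial: C1(5μF, Q=5μC, V=1.00V), C2(1μF, Q=9μC, V=9.00V), C3(1μF, Q=17μC, V=17.00V)
Op 1: CLOSE 2-1: Q_total=14.00, C_total=6.00, V=2.33; Q2=2.33, Q1=11.67; dissipated=26.667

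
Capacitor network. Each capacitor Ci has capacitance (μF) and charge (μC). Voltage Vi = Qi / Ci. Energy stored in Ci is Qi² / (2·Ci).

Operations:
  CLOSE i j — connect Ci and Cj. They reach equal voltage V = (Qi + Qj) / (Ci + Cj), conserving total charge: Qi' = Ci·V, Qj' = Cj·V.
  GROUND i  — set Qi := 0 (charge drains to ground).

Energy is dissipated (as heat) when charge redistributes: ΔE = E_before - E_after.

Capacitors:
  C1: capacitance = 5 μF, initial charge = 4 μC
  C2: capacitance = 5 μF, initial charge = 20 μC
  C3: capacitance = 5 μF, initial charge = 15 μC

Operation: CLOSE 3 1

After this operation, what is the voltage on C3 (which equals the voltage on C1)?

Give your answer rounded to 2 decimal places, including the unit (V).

Initial: C1(5μF, Q=4μC, V=0.80V), C2(5μF, Q=20μC, V=4.00V), C3(5μF, Q=15μC, V=3.00V)
Op 1: CLOSE 3-1: Q_total=19.00, C_total=10.00, V=1.90; Q3=9.50, Q1=9.50; dissipated=6.050

Answer: 1.90 V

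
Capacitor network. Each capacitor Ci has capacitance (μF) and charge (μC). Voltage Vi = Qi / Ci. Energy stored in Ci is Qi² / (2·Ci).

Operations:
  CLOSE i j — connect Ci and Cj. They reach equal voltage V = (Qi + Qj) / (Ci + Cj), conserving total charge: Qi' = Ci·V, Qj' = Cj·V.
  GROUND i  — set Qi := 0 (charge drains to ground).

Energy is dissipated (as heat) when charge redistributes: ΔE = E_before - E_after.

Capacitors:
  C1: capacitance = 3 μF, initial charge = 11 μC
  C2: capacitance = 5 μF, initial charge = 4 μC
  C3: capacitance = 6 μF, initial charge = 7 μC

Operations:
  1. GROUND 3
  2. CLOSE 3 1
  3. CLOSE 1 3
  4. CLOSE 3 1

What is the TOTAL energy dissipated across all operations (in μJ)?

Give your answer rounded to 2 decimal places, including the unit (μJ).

Answer: 17.53 μJ

Derivation:
Initial: C1(3μF, Q=11μC, V=3.67V), C2(5μF, Q=4μC, V=0.80V), C3(6μF, Q=7μC, V=1.17V)
Op 1: GROUND 3: Q3=0; energy lost=4.083
Op 2: CLOSE 3-1: Q_total=11.00, C_total=9.00, V=1.22; Q3=7.33, Q1=3.67; dissipated=13.444
Op 3: CLOSE 1-3: Q_total=11.00, C_total=9.00, V=1.22; Q1=3.67, Q3=7.33; dissipated=0.000
Op 4: CLOSE 3-1: Q_total=11.00, C_total=9.00, V=1.22; Q3=7.33, Q1=3.67; dissipated=0.000
Total dissipated: 17.528 μJ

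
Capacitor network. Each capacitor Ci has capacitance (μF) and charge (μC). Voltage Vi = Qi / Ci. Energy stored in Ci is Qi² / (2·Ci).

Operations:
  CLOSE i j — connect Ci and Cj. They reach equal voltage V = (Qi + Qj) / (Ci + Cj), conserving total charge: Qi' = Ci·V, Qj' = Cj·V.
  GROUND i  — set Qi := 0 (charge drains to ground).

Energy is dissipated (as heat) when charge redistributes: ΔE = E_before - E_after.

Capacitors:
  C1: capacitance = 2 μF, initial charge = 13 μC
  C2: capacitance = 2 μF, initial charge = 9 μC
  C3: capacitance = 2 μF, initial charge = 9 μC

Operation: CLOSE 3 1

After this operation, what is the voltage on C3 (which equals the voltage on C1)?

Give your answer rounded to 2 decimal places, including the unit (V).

Answer: 5.50 V

Derivation:
Initial: C1(2μF, Q=13μC, V=6.50V), C2(2μF, Q=9μC, V=4.50V), C3(2μF, Q=9μC, V=4.50V)
Op 1: CLOSE 3-1: Q_total=22.00, C_total=4.00, V=5.50; Q3=11.00, Q1=11.00; dissipated=2.000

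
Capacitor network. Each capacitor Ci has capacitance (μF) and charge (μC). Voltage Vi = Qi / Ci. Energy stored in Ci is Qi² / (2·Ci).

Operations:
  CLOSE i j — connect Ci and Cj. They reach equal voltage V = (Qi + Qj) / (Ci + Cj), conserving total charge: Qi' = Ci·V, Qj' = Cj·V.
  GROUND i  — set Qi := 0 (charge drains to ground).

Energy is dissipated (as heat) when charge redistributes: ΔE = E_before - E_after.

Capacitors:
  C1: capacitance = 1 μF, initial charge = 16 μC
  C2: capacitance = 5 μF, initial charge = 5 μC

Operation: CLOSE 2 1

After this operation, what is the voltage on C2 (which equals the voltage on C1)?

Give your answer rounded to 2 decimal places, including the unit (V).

Initial: C1(1μF, Q=16μC, V=16.00V), C2(5μF, Q=5μC, V=1.00V)
Op 1: CLOSE 2-1: Q_total=21.00, C_total=6.00, V=3.50; Q2=17.50, Q1=3.50; dissipated=93.750

Answer: 3.50 V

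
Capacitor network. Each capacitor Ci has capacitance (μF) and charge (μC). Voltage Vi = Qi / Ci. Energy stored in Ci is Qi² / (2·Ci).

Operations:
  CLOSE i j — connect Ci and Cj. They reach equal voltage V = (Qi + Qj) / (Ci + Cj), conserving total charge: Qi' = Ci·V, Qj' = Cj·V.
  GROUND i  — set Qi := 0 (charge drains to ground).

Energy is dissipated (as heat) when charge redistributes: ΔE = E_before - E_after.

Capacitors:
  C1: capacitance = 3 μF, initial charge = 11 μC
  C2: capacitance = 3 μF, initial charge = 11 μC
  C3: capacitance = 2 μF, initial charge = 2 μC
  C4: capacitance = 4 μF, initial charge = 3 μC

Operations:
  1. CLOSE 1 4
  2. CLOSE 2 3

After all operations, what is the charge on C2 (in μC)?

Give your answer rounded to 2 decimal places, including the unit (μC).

Initial: C1(3μF, Q=11μC, V=3.67V), C2(3μF, Q=11μC, V=3.67V), C3(2μF, Q=2μC, V=1.00V), C4(4μF, Q=3μC, V=0.75V)
Op 1: CLOSE 1-4: Q_total=14.00, C_total=7.00, V=2.00; Q1=6.00, Q4=8.00; dissipated=7.292
Op 2: CLOSE 2-3: Q_total=13.00, C_total=5.00, V=2.60; Q2=7.80, Q3=5.20; dissipated=4.267
Final charges: Q1=6.00, Q2=7.80, Q3=5.20, Q4=8.00

Answer: 7.80 μC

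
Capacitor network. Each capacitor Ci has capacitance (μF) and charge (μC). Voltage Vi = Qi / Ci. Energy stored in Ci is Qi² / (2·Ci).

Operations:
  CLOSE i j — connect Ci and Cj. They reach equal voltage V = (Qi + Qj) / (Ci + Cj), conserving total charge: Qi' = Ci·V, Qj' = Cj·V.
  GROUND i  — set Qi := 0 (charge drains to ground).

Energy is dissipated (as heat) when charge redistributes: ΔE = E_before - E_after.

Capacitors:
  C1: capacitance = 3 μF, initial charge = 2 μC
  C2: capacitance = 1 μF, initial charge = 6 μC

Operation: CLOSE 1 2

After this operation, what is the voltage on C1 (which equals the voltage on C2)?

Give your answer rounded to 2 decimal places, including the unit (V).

Answer: 2.00 V

Derivation:
Initial: C1(3μF, Q=2μC, V=0.67V), C2(1μF, Q=6μC, V=6.00V)
Op 1: CLOSE 1-2: Q_total=8.00, C_total=4.00, V=2.00; Q1=6.00, Q2=2.00; dissipated=10.667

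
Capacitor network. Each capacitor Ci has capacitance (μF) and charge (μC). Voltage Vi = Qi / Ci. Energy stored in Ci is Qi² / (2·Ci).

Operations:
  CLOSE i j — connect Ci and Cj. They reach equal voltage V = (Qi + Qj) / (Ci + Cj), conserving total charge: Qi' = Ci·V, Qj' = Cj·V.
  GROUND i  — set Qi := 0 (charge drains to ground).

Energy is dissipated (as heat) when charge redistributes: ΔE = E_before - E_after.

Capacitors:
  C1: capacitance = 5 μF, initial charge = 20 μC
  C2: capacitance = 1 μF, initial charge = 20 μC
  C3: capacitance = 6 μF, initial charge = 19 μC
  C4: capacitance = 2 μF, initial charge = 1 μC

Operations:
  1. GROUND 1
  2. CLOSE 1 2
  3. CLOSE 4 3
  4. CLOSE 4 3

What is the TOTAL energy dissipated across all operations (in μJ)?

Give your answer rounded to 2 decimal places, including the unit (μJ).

Answer: 212.00 μJ

Derivation:
Initial: C1(5μF, Q=20μC, V=4.00V), C2(1μF, Q=20μC, V=20.00V), C3(6μF, Q=19μC, V=3.17V), C4(2μF, Q=1μC, V=0.50V)
Op 1: GROUND 1: Q1=0; energy lost=40.000
Op 2: CLOSE 1-2: Q_total=20.00, C_total=6.00, V=3.33; Q1=16.67, Q2=3.33; dissipated=166.667
Op 3: CLOSE 4-3: Q_total=20.00, C_total=8.00, V=2.50; Q4=5.00, Q3=15.00; dissipated=5.333
Op 4: CLOSE 4-3: Q_total=20.00, C_total=8.00, V=2.50; Q4=5.00, Q3=15.00; dissipated=0.000
Total dissipated: 212.000 μJ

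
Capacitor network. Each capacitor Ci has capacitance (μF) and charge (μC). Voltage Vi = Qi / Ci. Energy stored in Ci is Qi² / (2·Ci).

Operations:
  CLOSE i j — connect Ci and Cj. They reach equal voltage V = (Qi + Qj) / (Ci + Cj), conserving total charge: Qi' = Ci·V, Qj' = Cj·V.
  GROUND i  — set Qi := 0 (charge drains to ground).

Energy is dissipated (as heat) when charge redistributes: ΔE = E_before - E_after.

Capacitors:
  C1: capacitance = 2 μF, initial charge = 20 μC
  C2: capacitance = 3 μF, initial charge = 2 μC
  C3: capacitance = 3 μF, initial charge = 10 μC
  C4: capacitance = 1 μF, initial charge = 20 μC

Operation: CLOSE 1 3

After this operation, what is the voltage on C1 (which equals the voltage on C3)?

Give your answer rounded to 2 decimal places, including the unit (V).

Answer: 6.00 V

Derivation:
Initial: C1(2μF, Q=20μC, V=10.00V), C2(3μF, Q=2μC, V=0.67V), C3(3μF, Q=10μC, V=3.33V), C4(1μF, Q=20μC, V=20.00V)
Op 1: CLOSE 1-3: Q_total=30.00, C_total=5.00, V=6.00; Q1=12.00, Q3=18.00; dissipated=26.667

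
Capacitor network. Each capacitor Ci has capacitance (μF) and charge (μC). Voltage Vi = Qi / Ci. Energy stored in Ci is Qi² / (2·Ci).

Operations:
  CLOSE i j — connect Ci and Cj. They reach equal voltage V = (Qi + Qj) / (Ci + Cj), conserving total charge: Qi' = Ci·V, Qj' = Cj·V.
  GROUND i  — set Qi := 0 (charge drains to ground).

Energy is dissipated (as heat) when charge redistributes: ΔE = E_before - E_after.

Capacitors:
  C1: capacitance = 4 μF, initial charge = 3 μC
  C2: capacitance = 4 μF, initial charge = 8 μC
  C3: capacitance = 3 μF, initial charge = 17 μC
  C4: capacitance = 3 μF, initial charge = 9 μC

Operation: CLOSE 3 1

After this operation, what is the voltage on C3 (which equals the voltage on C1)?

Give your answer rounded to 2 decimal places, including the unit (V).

Initial: C1(4μF, Q=3μC, V=0.75V), C2(4μF, Q=8μC, V=2.00V), C3(3μF, Q=17μC, V=5.67V), C4(3μF, Q=9μC, V=3.00V)
Op 1: CLOSE 3-1: Q_total=20.00, C_total=7.00, V=2.86; Q3=8.57, Q1=11.43; dissipated=20.720

Answer: 2.86 V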